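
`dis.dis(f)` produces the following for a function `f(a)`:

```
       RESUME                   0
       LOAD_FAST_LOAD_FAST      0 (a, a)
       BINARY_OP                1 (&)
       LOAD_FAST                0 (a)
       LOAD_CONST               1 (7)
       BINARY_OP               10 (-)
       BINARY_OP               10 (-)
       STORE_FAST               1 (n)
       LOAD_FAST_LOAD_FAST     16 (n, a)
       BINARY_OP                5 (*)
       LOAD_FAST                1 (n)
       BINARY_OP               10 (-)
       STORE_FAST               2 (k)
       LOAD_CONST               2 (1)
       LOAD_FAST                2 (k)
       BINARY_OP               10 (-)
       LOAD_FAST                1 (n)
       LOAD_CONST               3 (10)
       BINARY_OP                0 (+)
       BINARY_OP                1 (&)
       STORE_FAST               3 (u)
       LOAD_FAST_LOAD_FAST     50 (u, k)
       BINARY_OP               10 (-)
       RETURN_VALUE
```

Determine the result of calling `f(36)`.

LOAD_FAST_LOAD_FAST a,a → push 36,36. Stack: [36, 36]
BINARY_OP & → 36 & 36 = 36. Stack: [36]
LOAD_FAST a → push 36. Stack: [36, 36]
LOAD_CONST → push 7. Stack: [36, 36, 7]
BINARY_OP - → 36 - 7 = 29. Stack: [36, 29]
BINARY_OP - → 36 - 29 = 7. Stack: [7]
STORE_FAST n → n=7. Stack: []
LOAD_FAST_LOAD_FAST n,a → push 7,36. Stack: [7, 36]
BINARY_OP * → 7 * 36 = 252. Stack: [252]
LOAD_FAST n → push 7. Stack: [252, 7]
BINARY_OP - → 252 - 7 = 245. Stack: [245]
STORE_FAST k → k=245. Stack: []
LOAD_CONST → push 1. Stack: [1]
LOAD_FAST k → push 245. Stack: [1, 245]
BINARY_OP - → 1 - 245 = -244. Stack: [-244]
LOAD_FAST n → push 7. Stack: [-244, 7]
LOAD_CONST → push 10. Stack: [-244, 7, 10]
BINARY_OP + → 7 + 10 = 17. Stack: [-244, 17]
BINARY_OP & → -244 & 17 = 0. Stack: [0]
STORE_FAST u → u=0. Stack: []
LOAD_FAST_LOAD_FAST u,k → push 0,245. Stack: [0, 245]
BINARY_OP - → 0 - 245 = -245. Stack: [-245]
RETURN_VALUE → return -245.

-245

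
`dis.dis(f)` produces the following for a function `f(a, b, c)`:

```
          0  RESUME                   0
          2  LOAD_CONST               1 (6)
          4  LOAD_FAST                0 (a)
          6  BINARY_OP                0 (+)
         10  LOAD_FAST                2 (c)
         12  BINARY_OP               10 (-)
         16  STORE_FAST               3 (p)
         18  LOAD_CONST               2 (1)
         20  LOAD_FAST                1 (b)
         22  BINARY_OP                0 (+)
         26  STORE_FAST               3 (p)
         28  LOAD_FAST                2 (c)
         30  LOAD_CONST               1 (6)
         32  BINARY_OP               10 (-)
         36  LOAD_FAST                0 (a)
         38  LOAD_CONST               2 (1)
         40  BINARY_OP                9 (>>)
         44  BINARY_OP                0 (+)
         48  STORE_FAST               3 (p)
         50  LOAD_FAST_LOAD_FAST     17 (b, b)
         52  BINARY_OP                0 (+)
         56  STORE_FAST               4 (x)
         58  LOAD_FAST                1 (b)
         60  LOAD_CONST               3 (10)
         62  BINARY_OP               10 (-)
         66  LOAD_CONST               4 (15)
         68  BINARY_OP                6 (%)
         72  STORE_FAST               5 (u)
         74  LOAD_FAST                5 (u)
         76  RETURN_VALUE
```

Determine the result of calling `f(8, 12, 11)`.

2

LOAD_CONST → push 6. Stack: [6]
LOAD_FAST a → push 8. Stack: [6, 8]
BINARY_OP + → 6 + 8 = 14. Stack: [14]
LOAD_FAST c → push 11. Stack: [14, 11]
BINARY_OP - → 14 - 11 = 3. Stack: [3]
STORE_FAST p → p=3. Stack: []
LOAD_CONST → push 1. Stack: [1]
LOAD_FAST b → push 12. Stack: [1, 12]
BINARY_OP + → 1 + 12 = 13. Stack: [13]
STORE_FAST p → p=13. Stack: []
LOAD_FAST c → push 11. Stack: [11]
LOAD_CONST → push 6. Stack: [11, 6]
BINARY_OP - → 11 - 6 = 5. Stack: [5]
LOAD_FAST a → push 8. Stack: [5, 8]
LOAD_CONST → push 1. Stack: [5, 8, 1]
BINARY_OP >> → 8 >> 1 = 4. Stack: [5, 4]
BINARY_OP + → 5 + 4 = 9. Stack: [9]
STORE_FAST p → p=9. Stack: []
LOAD_FAST_LOAD_FAST b,b → push 12,12. Stack: [12, 12]
BINARY_OP + → 12 + 12 = 24. Stack: [24]
STORE_FAST x → x=24. Stack: []
LOAD_FAST b → push 12. Stack: [12]
LOAD_CONST → push 10. Stack: [12, 10]
BINARY_OP - → 12 - 10 = 2. Stack: [2]
LOAD_CONST → push 15. Stack: [2, 15]
BINARY_OP % → 2 % 15 = 2. Stack: [2]
STORE_FAST u → u=2. Stack: []
LOAD_FAST u → push 2. Stack: [2]
RETURN_VALUE → return 2.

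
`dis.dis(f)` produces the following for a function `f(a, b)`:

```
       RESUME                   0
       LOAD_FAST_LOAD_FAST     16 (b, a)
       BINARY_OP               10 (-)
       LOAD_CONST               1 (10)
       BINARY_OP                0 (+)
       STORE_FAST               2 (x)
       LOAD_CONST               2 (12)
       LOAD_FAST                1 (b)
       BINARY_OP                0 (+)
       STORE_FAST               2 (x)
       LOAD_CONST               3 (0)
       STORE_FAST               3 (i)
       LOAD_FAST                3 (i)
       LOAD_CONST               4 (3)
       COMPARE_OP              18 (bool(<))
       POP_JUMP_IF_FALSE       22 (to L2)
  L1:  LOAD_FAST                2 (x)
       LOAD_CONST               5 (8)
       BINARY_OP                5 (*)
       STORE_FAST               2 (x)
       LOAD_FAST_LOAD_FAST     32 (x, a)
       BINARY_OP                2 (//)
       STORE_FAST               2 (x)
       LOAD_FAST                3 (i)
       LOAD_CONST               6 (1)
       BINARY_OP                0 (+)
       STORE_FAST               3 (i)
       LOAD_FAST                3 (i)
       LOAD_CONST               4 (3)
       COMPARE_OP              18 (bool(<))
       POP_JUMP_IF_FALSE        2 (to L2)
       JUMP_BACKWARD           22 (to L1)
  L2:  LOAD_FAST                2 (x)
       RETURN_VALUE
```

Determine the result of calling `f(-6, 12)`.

-56

LOAD_FAST_LOAD_FAST b,a → push 12,-6. Stack: [12, -6]
BINARY_OP - → 12 - -6 = 18. Stack: [18]
LOAD_CONST → push 10. Stack: [18, 10]
BINARY_OP + → 18 + 10 = 28. Stack: [28]
STORE_FAST x → x=28. Stack: []
LOAD_CONST → push 12. Stack: [12]
LOAD_FAST b → push 12. Stack: [12, 12]
BINARY_OP + → 12 + 12 = 24. Stack: [24]
STORE_FAST x → x=24. Stack: []
LOAD_CONST → push 0. Stack: [0]
STORE_FAST i → i=0. Stack: []
LOAD_FAST i → push 0. Stack: [0]
LOAD_CONST → push 3. Stack: [0, 3]
COMPARE_OP bool(<) → 0 vs 3 = True. Stack: [True]
POP_JUMP_IF_FALSE → pop True; no jump. Stack: []
LOAD_FAST x → push 24. Stack: [24]
LOAD_CONST → push 8. Stack: [24, 8]
BINARY_OP * → 24 * 8 = 192. Stack: [192]
STORE_FAST x → x=192. Stack: []
LOAD_FAST_LOAD_FAST x,a → push 192,-6. Stack: [192, -6]
BINARY_OP // → 192 // -6 = -32. Stack: [-32]
STORE_FAST x → x=-32. Stack: []
LOAD_FAST i → push 0. Stack: [0]
LOAD_CONST → push 1. Stack: [0, 1]
BINARY_OP + → 0 + 1 = 1. Stack: [1]
STORE_FAST i → i=1. Stack: []
LOAD_FAST i → push 1. Stack: [1]
LOAD_CONST → push 3. Stack: [1, 3]
COMPARE_OP bool(<) → 1 vs 3 = True. Stack: [True]
POP_JUMP_IF_FALSE → pop True; no jump. Stack: []
LOAD_FAST x → push -32. Stack: [-32]
LOAD_CONST → push 8. Stack: [-32, 8]
BINARY_OP * → -32 * 8 = -256. Stack: [-256]
STORE_FAST x → x=-256. Stack: []
LOAD_FAST_LOAD_FAST x,a → push -256,-6. Stack: [-256, -6]
BINARY_OP // → -256 // -6 = 42. Stack: [42]
STORE_FAST x → x=42. Stack: []
LOAD_FAST i → push 1. Stack: [1]
LOAD_CONST → push 1. Stack: [1, 1]
BINARY_OP + → 1 + 1 = 2. Stack: [2]
STORE_FAST i → i=2. Stack: []
LOAD_FAST i → push 2. Stack: [2]
LOAD_CONST → push 3. Stack: [2, 3]
COMPARE_OP bool(<) → 2 vs 3 = True. Stack: [True]
POP_JUMP_IF_FALSE → pop True; no jump. Stack: []
LOAD_FAST x → push 42. Stack: [42]
LOAD_CONST → push 8. Stack: [42, 8]
BINARY_OP * → 42 * 8 = 336. Stack: [336]
STORE_FAST x → x=336. Stack: []
LOAD_FAST_LOAD_FAST x,a → push 336,-6. Stack: [336, -6]
BINARY_OP // → 336 // -6 = -56. Stack: [-56]
STORE_FAST x → x=-56. Stack: []
LOAD_FAST i → push 2. Stack: [2]
LOAD_CONST → push 1. Stack: [2, 1]
BINARY_OP + → 2 + 1 = 3. Stack: [3]
STORE_FAST i → i=3. Stack: []
LOAD_FAST i → push 3. Stack: [3]
LOAD_CONST → push 3. Stack: [3, 3]
COMPARE_OP bool(<) → 3 vs 3 = False. Stack: [False]
POP_JUMP_IF_FALSE → pop False; jump. Stack: []
LOAD_FAST x → push -56. Stack: [-56]
RETURN_VALUE → return -56.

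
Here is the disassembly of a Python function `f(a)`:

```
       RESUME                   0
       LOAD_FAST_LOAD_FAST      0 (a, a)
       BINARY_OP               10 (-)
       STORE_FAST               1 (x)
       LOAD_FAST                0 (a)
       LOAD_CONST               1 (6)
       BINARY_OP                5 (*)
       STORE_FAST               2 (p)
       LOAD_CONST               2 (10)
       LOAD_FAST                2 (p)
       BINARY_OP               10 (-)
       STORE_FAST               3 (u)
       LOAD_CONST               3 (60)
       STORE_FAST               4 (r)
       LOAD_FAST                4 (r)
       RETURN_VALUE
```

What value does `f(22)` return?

LOAD_FAST_LOAD_FAST a,a → push 22,22. Stack: [22, 22]
BINARY_OP - → 22 - 22 = 0. Stack: [0]
STORE_FAST x → x=0. Stack: []
LOAD_FAST a → push 22. Stack: [22]
LOAD_CONST → push 6. Stack: [22, 6]
BINARY_OP * → 22 * 6 = 132. Stack: [132]
STORE_FAST p → p=132. Stack: []
LOAD_CONST → push 10. Stack: [10]
LOAD_FAST p → push 132. Stack: [10, 132]
BINARY_OP - → 10 - 132 = -122. Stack: [-122]
STORE_FAST u → u=-122. Stack: []
LOAD_CONST → push 60. Stack: [60]
STORE_FAST r → r=60. Stack: []
LOAD_FAST r → push 60. Stack: [60]
RETURN_VALUE → return 60.

60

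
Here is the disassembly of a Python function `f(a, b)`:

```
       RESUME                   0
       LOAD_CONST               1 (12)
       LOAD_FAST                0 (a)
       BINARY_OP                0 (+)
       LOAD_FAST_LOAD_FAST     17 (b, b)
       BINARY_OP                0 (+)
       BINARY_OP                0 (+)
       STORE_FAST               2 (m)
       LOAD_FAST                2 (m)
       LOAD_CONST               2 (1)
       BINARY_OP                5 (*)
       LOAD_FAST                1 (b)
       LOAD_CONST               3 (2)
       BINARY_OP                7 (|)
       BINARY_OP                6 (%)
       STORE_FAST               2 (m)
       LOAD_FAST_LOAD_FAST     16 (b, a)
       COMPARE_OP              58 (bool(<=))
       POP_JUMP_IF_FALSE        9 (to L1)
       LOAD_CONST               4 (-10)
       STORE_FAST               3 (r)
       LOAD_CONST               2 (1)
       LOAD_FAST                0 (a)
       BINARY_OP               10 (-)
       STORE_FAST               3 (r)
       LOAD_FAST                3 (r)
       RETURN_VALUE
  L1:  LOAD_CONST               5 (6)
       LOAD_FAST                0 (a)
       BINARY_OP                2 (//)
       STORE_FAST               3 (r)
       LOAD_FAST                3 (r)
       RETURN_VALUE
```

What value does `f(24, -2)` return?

LOAD_CONST → push 12. Stack: [12]
LOAD_FAST a → push 24. Stack: [12, 24]
BINARY_OP + → 12 + 24 = 36. Stack: [36]
LOAD_FAST_LOAD_FAST b,b → push -2,-2. Stack: [36, -2, -2]
BINARY_OP + → -2 + -2 = -4. Stack: [36, -4]
BINARY_OP + → 36 + -4 = 32. Stack: [32]
STORE_FAST m → m=32. Stack: []
LOAD_FAST m → push 32. Stack: [32]
LOAD_CONST → push 1. Stack: [32, 1]
BINARY_OP * → 32 * 1 = 32. Stack: [32]
LOAD_FAST b → push -2. Stack: [32, -2]
LOAD_CONST → push 2. Stack: [32, -2, 2]
BINARY_OP | → -2 | 2 = -2. Stack: [32, -2]
BINARY_OP % → 32 % -2 = 0. Stack: [0]
STORE_FAST m → m=0. Stack: []
LOAD_FAST_LOAD_FAST b,a → push -2,24. Stack: [-2, 24]
COMPARE_OP bool(<=) → -2 vs 24 = True. Stack: [True]
POP_JUMP_IF_FALSE → pop True; no jump. Stack: []
LOAD_CONST → push -10. Stack: [-10]
STORE_FAST r → r=-10. Stack: []
LOAD_CONST → push 1. Stack: [1]
LOAD_FAST a → push 24. Stack: [1, 24]
BINARY_OP - → 1 - 24 = -23. Stack: [-23]
STORE_FAST r → r=-23. Stack: []
LOAD_FAST r → push -23. Stack: [-23]
RETURN_VALUE → return -23.

-23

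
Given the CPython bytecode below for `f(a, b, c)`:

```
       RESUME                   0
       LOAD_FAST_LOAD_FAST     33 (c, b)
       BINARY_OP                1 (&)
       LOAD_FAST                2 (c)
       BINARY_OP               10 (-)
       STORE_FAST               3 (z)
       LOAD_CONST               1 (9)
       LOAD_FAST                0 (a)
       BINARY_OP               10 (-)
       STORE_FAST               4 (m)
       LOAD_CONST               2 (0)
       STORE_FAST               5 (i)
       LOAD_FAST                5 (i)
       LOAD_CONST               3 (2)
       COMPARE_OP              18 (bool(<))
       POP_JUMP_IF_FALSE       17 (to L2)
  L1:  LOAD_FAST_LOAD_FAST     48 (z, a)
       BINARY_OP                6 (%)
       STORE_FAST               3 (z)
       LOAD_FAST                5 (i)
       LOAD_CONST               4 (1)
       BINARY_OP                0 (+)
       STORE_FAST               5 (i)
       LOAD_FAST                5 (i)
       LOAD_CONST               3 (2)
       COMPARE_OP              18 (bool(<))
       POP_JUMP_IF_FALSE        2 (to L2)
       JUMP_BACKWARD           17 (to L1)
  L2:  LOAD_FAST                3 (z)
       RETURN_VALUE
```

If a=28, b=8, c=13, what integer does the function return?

LOAD_FAST_LOAD_FAST c,b → push 13,8. Stack: [13, 8]
BINARY_OP & → 13 & 8 = 8. Stack: [8]
LOAD_FAST c → push 13. Stack: [8, 13]
BINARY_OP - → 8 - 13 = -5. Stack: [-5]
STORE_FAST z → z=-5. Stack: []
LOAD_CONST → push 9. Stack: [9]
LOAD_FAST a → push 28. Stack: [9, 28]
BINARY_OP - → 9 - 28 = -19. Stack: [-19]
STORE_FAST m → m=-19. Stack: []
LOAD_CONST → push 0. Stack: [0]
STORE_FAST i → i=0. Stack: []
LOAD_FAST i → push 0. Stack: [0]
LOAD_CONST → push 2. Stack: [0, 2]
COMPARE_OP bool(<) → 0 vs 2 = True. Stack: [True]
POP_JUMP_IF_FALSE → pop True; no jump. Stack: []
LOAD_FAST_LOAD_FAST z,a → push -5,28. Stack: [-5, 28]
BINARY_OP % → -5 % 28 = 23. Stack: [23]
STORE_FAST z → z=23. Stack: []
LOAD_FAST i → push 0. Stack: [0]
LOAD_CONST → push 1. Stack: [0, 1]
BINARY_OP + → 0 + 1 = 1. Stack: [1]
STORE_FAST i → i=1. Stack: []
LOAD_FAST i → push 1. Stack: [1]
LOAD_CONST → push 2. Stack: [1, 2]
COMPARE_OP bool(<) → 1 vs 2 = True. Stack: [True]
POP_JUMP_IF_FALSE → pop True; no jump. Stack: []
LOAD_FAST_LOAD_FAST z,a → push 23,28. Stack: [23, 28]
BINARY_OP % → 23 % 28 = 23. Stack: [23]
STORE_FAST z → z=23. Stack: []
LOAD_FAST i → push 1. Stack: [1]
LOAD_CONST → push 1. Stack: [1, 1]
BINARY_OP + → 1 + 1 = 2. Stack: [2]
STORE_FAST i → i=2. Stack: []
LOAD_FAST i → push 2. Stack: [2]
LOAD_CONST → push 2. Stack: [2, 2]
COMPARE_OP bool(<) → 2 vs 2 = False. Stack: [False]
POP_JUMP_IF_FALSE → pop False; jump. Stack: []
LOAD_FAST z → push 23. Stack: [23]
RETURN_VALUE → return 23.

23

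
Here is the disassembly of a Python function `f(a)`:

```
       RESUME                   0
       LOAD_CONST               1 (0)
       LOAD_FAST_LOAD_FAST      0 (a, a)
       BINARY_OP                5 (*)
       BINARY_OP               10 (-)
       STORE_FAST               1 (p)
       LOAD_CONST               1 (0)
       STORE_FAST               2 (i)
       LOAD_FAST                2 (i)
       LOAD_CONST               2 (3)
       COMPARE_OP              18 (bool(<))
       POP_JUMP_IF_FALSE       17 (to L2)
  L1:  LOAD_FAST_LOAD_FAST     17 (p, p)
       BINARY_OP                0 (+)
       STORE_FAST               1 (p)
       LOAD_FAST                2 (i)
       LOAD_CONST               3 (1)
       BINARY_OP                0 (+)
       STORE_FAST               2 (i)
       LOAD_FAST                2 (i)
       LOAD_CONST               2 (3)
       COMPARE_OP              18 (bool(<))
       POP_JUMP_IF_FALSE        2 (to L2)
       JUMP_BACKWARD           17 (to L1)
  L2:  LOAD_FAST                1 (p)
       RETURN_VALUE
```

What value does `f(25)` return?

LOAD_CONST → push 0. Stack: [0]
LOAD_FAST_LOAD_FAST a,a → push 25,25. Stack: [0, 25, 25]
BINARY_OP * → 25 * 25 = 625. Stack: [0, 625]
BINARY_OP - → 0 - 625 = -625. Stack: [-625]
STORE_FAST p → p=-625. Stack: []
LOAD_CONST → push 0. Stack: [0]
STORE_FAST i → i=0. Stack: []
LOAD_FAST i → push 0. Stack: [0]
LOAD_CONST → push 3. Stack: [0, 3]
COMPARE_OP bool(<) → 0 vs 3 = True. Stack: [True]
POP_JUMP_IF_FALSE → pop True; no jump. Stack: []
LOAD_FAST_LOAD_FAST p,p → push -625,-625. Stack: [-625, -625]
BINARY_OP + → -625 + -625 = -1250. Stack: [-1250]
STORE_FAST p → p=-1250. Stack: []
LOAD_FAST i → push 0. Stack: [0]
LOAD_CONST → push 1. Stack: [0, 1]
BINARY_OP + → 0 + 1 = 1. Stack: [1]
STORE_FAST i → i=1. Stack: []
LOAD_FAST i → push 1. Stack: [1]
LOAD_CONST → push 3. Stack: [1, 3]
COMPARE_OP bool(<) → 1 vs 3 = True. Stack: [True]
POP_JUMP_IF_FALSE → pop True; no jump. Stack: []
LOAD_FAST_LOAD_FAST p,p → push -1250,-1250. Stack: [-1250, -1250]
BINARY_OP + → -1250 + -1250 = -2500. Stack: [-2500]
STORE_FAST p → p=-2500. Stack: []
LOAD_FAST i → push 1. Stack: [1]
LOAD_CONST → push 1. Stack: [1, 1]
BINARY_OP + → 1 + 1 = 2. Stack: [2]
STORE_FAST i → i=2. Stack: []
LOAD_FAST i → push 2. Stack: [2]
LOAD_CONST → push 3. Stack: [2, 3]
COMPARE_OP bool(<) → 2 vs 3 = True. Stack: [True]
POP_JUMP_IF_FALSE → pop True; no jump. Stack: []
LOAD_FAST_LOAD_FAST p,p → push -2500,-2500. Stack: [-2500, -2500]
BINARY_OP + → -2500 + -2500 = -5000. Stack: [-5000]
STORE_FAST p → p=-5000. Stack: []
LOAD_FAST i → push 2. Stack: [2]
LOAD_CONST → push 1. Stack: [2, 1]
BINARY_OP + → 2 + 1 = 3. Stack: [3]
STORE_FAST i → i=3. Stack: []
LOAD_FAST i → push 3. Stack: [3]
LOAD_CONST → push 3. Stack: [3, 3]
COMPARE_OP bool(<) → 3 vs 3 = False. Stack: [False]
POP_JUMP_IF_FALSE → pop False; jump. Stack: []
LOAD_FAST p → push -5000. Stack: [-5000]
RETURN_VALUE → return -5000.

-5000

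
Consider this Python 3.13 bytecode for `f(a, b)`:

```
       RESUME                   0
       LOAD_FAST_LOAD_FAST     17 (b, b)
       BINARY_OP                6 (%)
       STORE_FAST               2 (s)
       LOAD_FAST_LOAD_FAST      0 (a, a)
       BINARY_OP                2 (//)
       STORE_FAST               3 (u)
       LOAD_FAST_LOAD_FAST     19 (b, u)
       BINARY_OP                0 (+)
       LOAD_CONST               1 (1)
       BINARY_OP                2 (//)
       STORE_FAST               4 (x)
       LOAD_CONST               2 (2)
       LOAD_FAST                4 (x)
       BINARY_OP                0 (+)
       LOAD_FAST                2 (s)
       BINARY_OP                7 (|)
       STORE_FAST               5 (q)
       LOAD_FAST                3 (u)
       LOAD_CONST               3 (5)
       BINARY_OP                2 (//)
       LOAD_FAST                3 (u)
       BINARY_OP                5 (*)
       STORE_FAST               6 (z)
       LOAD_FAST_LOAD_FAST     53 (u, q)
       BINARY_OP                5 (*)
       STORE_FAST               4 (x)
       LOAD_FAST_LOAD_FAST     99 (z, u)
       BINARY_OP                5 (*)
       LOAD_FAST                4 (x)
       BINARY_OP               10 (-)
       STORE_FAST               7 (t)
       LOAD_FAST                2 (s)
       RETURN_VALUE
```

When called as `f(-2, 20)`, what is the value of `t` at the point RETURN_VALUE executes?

-23

LOAD_FAST_LOAD_FAST b,b → push 20,20. Stack: [20, 20]
BINARY_OP % → 20 % 20 = 0. Stack: [0]
STORE_FAST s → s=0. Stack: []
LOAD_FAST_LOAD_FAST a,a → push -2,-2. Stack: [-2, -2]
BINARY_OP // → -2 // -2 = 1. Stack: [1]
STORE_FAST u → u=1. Stack: []
LOAD_FAST_LOAD_FAST b,u → push 20,1. Stack: [20, 1]
BINARY_OP + → 20 + 1 = 21. Stack: [21]
LOAD_CONST → push 1. Stack: [21, 1]
BINARY_OP // → 21 // 1 = 21. Stack: [21]
STORE_FAST x → x=21. Stack: []
LOAD_CONST → push 2. Stack: [2]
LOAD_FAST x → push 21. Stack: [2, 21]
BINARY_OP + → 2 + 21 = 23. Stack: [23]
LOAD_FAST s → push 0. Stack: [23, 0]
BINARY_OP | → 23 | 0 = 23. Stack: [23]
STORE_FAST q → q=23. Stack: []
LOAD_FAST u → push 1. Stack: [1]
LOAD_CONST → push 5. Stack: [1, 5]
BINARY_OP // → 1 // 5 = 0. Stack: [0]
LOAD_FAST u → push 1. Stack: [0, 1]
BINARY_OP * → 0 * 1 = 0. Stack: [0]
STORE_FAST z → z=0. Stack: []
LOAD_FAST_LOAD_FAST u,q → push 1,23. Stack: [1, 23]
BINARY_OP * → 1 * 23 = 23. Stack: [23]
STORE_FAST x → x=23. Stack: []
LOAD_FAST_LOAD_FAST z,u → push 0,1. Stack: [0, 1]
BINARY_OP * → 0 * 1 = 0. Stack: [0]
LOAD_FAST x → push 23. Stack: [0, 23]
BINARY_OP - → 0 - 23 = -23. Stack: [-23]
STORE_FAST t → t=-23. Stack: []
LOAD_FAST s → push 0. Stack: [0]
RETURN_VALUE → return 0.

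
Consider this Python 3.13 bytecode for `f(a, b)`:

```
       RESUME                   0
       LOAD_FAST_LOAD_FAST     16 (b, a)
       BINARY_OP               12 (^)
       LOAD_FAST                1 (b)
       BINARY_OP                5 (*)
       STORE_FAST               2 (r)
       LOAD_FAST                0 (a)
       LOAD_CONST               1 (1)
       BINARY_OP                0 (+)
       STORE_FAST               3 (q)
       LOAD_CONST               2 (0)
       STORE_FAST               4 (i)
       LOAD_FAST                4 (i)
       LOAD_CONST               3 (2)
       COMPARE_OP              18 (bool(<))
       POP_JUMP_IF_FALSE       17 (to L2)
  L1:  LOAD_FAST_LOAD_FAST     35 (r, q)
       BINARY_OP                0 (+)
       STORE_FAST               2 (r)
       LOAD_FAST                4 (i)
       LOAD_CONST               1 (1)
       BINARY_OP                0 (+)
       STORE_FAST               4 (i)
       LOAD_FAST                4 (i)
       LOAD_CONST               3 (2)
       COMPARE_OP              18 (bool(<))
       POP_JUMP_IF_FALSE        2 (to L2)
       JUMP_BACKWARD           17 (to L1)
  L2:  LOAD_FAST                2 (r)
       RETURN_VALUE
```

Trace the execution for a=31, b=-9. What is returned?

280

LOAD_FAST_LOAD_FAST b,a → push -9,31. Stack: [-9, 31]
BINARY_OP ^ → -9 ^ 31 = -24. Stack: [-24]
LOAD_FAST b → push -9. Stack: [-24, -9]
BINARY_OP * → -24 * -9 = 216. Stack: [216]
STORE_FAST r → r=216. Stack: []
LOAD_FAST a → push 31. Stack: [31]
LOAD_CONST → push 1. Stack: [31, 1]
BINARY_OP + → 31 + 1 = 32. Stack: [32]
STORE_FAST q → q=32. Stack: []
LOAD_CONST → push 0. Stack: [0]
STORE_FAST i → i=0. Stack: []
LOAD_FAST i → push 0. Stack: [0]
LOAD_CONST → push 2. Stack: [0, 2]
COMPARE_OP bool(<) → 0 vs 2 = True. Stack: [True]
POP_JUMP_IF_FALSE → pop True; no jump. Stack: []
LOAD_FAST_LOAD_FAST r,q → push 216,32. Stack: [216, 32]
BINARY_OP + → 216 + 32 = 248. Stack: [248]
STORE_FAST r → r=248. Stack: []
LOAD_FAST i → push 0. Stack: [0]
LOAD_CONST → push 1. Stack: [0, 1]
BINARY_OP + → 0 + 1 = 1. Stack: [1]
STORE_FAST i → i=1. Stack: []
LOAD_FAST i → push 1. Stack: [1]
LOAD_CONST → push 2. Stack: [1, 2]
COMPARE_OP bool(<) → 1 vs 2 = True. Stack: [True]
POP_JUMP_IF_FALSE → pop True; no jump. Stack: []
LOAD_FAST_LOAD_FAST r,q → push 248,32. Stack: [248, 32]
BINARY_OP + → 248 + 32 = 280. Stack: [280]
STORE_FAST r → r=280. Stack: []
LOAD_FAST i → push 1. Stack: [1]
LOAD_CONST → push 1. Stack: [1, 1]
BINARY_OP + → 1 + 1 = 2. Stack: [2]
STORE_FAST i → i=2. Stack: []
LOAD_FAST i → push 2. Stack: [2]
LOAD_CONST → push 2. Stack: [2, 2]
COMPARE_OP bool(<) → 2 vs 2 = False. Stack: [False]
POP_JUMP_IF_FALSE → pop False; jump. Stack: []
LOAD_FAST r → push 280. Stack: [280]
RETURN_VALUE → return 280.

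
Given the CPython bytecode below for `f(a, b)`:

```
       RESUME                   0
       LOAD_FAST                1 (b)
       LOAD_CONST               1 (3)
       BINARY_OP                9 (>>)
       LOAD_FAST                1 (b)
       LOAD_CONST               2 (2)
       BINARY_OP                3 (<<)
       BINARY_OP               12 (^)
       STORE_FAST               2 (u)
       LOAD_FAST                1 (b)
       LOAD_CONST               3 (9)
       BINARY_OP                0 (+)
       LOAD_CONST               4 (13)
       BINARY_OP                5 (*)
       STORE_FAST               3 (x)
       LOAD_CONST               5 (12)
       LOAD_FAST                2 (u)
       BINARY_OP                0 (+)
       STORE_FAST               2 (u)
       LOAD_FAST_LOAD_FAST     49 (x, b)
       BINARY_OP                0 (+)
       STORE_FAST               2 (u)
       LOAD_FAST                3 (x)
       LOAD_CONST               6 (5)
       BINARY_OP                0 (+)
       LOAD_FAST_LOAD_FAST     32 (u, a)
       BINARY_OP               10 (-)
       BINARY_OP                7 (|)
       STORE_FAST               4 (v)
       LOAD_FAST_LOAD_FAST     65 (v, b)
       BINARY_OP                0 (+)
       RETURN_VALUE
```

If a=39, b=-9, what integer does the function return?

LOAD_FAST b → push -9. Stack: [-9]
LOAD_CONST → push 3. Stack: [-9, 3]
BINARY_OP >> → -9 >> 3 = -2. Stack: [-2]
LOAD_FAST b → push -9. Stack: [-2, -9]
LOAD_CONST → push 2. Stack: [-2, -9, 2]
BINARY_OP << → -9 << 2 = -36. Stack: [-2, -36]
BINARY_OP ^ → -2 ^ -36 = 34. Stack: [34]
STORE_FAST u → u=34. Stack: []
LOAD_FAST b → push -9. Stack: [-9]
LOAD_CONST → push 9. Stack: [-9, 9]
BINARY_OP + → -9 + 9 = 0. Stack: [0]
LOAD_CONST → push 13. Stack: [0, 13]
BINARY_OP * → 0 * 13 = 0. Stack: [0]
STORE_FAST x → x=0. Stack: []
LOAD_CONST → push 12. Stack: [12]
LOAD_FAST u → push 34. Stack: [12, 34]
BINARY_OP + → 12 + 34 = 46. Stack: [46]
STORE_FAST u → u=46. Stack: []
LOAD_FAST_LOAD_FAST x,b → push 0,-9. Stack: [0, -9]
BINARY_OP + → 0 + -9 = -9. Stack: [-9]
STORE_FAST u → u=-9. Stack: []
LOAD_FAST x → push 0. Stack: [0]
LOAD_CONST → push 5. Stack: [0, 5]
BINARY_OP + → 0 + 5 = 5. Stack: [5]
LOAD_FAST_LOAD_FAST u,a → push -9,39. Stack: [5, -9, 39]
BINARY_OP - → -9 - 39 = -48. Stack: [5, -48]
BINARY_OP | → 5 | -48 = -43. Stack: [-43]
STORE_FAST v → v=-43. Stack: []
LOAD_FAST_LOAD_FAST v,b → push -43,-9. Stack: [-43, -9]
BINARY_OP + → -43 + -9 = -52. Stack: [-52]
RETURN_VALUE → return -52.

-52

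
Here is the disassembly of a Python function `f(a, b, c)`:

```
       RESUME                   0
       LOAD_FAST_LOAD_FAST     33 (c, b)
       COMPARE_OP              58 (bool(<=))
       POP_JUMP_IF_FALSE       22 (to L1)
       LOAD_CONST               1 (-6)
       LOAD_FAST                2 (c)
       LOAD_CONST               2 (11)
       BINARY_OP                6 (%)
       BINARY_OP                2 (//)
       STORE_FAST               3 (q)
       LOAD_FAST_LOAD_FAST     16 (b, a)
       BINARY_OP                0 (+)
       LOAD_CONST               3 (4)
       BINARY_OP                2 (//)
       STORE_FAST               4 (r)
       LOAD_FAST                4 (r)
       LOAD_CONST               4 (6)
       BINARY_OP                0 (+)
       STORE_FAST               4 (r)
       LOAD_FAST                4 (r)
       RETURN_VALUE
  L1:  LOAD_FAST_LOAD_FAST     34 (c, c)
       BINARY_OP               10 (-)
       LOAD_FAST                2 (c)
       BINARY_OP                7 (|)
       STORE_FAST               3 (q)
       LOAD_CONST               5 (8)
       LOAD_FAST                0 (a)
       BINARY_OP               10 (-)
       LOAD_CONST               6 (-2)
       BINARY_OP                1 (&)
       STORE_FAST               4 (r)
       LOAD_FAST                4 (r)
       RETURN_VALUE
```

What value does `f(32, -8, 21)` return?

-24

LOAD_FAST_LOAD_FAST c,b → push 21,-8. Stack: [21, -8]
COMPARE_OP bool(<=) → 21 vs -8 = False. Stack: [False]
POP_JUMP_IF_FALSE → pop False; jump. Stack: []
LOAD_FAST_LOAD_FAST c,c → push 21,21. Stack: [21, 21]
BINARY_OP - → 21 - 21 = 0. Stack: [0]
LOAD_FAST c → push 21. Stack: [0, 21]
BINARY_OP | → 0 | 21 = 21. Stack: [21]
STORE_FAST q → q=21. Stack: []
LOAD_CONST → push 8. Stack: [8]
LOAD_FAST a → push 32. Stack: [8, 32]
BINARY_OP - → 8 - 32 = -24. Stack: [-24]
LOAD_CONST → push -2. Stack: [-24, -2]
BINARY_OP & → -24 & -2 = -24. Stack: [-24]
STORE_FAST r → r=-24. Stack: []
LOAD_FAST r → push -24. Stack: [-24]
RETURN_VALUE → return -24.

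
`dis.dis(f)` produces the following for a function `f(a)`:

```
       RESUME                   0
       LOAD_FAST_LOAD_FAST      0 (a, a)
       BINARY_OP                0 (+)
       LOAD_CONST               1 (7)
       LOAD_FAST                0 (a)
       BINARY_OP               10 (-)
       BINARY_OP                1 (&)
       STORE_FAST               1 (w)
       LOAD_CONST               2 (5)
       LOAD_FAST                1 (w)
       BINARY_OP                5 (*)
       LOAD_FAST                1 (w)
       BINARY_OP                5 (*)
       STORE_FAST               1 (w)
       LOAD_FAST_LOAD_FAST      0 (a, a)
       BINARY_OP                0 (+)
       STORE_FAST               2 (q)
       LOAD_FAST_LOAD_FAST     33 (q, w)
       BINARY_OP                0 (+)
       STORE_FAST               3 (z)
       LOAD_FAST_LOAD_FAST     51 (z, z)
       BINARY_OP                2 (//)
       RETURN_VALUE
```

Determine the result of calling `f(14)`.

1

LOAD_FAST_LOAD_FAST a,a → push 14,14. Stack: [14, 14]
BINARY_OP + → 14 + 14 = 28. Stack: [28]
LOAD_CONST → push 7. Stack: [28, 7]
LOAD_FAST a → push 14. Stack: [28, 7, 14]
BINARY_OP - → 7 - 14 = -7. Stack: [28, -7]
BINARY_OP & → 28 & -7 = 24. Stack: [24]
STORE_FAST w → w=24. Stack: []
LOAD_CONST → push 5. Stack: [5]
LOAD_FAST w → push 24. Stack: [5, 24]
BINARY_OP * → 5 * 24 = 120. Stack: [120]
LOAD_FAST w → push 24. Stack: [120, 24]
BINARY_OP * → 120 * 24 = 2880. Stack: [2880]
STORE_FAST w → w=2880. Stack: []
LOAD_FAST_LOAD_FAST a,a → push 14,14. Stack: [14, 14]
BINARY_OP + → 14 + 14 = 28. Stack: [28]
STORE_FAST q → q=28. Stack: []
LOAD_FAST_LOAD_FAST q,w → push 28,2880. Stack: [28, 2880]
BINARY_OP + → 28 + 2880 = 2908. Stack: [2908]
STORE_FAST z → z=2908. Stack: []
LOAD_FAST_LOAD_FAST z,z → push 2908,2908. Stack: [2908, 2908]
BINARY_OP // → 2908 // 2908 = 1. Stack: [1]
RETURN_VALUE → return 1.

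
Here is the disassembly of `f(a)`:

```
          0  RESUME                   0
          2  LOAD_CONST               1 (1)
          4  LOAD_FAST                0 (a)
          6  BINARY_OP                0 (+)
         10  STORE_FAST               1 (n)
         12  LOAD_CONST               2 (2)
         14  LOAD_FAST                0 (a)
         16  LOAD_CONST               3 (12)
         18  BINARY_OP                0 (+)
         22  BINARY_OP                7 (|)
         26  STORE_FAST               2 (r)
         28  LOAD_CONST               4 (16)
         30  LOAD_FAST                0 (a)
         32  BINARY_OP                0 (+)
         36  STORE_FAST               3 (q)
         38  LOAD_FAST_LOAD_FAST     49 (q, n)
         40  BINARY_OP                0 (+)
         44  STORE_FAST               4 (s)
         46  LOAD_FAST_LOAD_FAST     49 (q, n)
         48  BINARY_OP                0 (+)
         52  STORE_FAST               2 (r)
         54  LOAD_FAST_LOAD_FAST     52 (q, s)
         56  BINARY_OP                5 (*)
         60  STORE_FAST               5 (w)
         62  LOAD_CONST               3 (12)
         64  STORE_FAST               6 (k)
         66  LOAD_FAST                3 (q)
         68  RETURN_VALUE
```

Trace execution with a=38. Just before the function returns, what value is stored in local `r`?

LOAD_CONST → push 1. Stack: [1]
LOAD_FAST a → push 38. Stack: [1, 38]
BINARY_OP + → 1 + 38 = 39. Stack: [39]
STORE_FAST n → n=39. Stack: []
LOAD_CONST → push 2. Stack: [2]
LOAD_FAST a → push 38. Stack: [2, 38]
LOAD_CONST → push 12. Stack: [2, 38, 12]
BINARY_OP + → 38 + 12 = 50. Stack: [2, 50]
BINARY_OP | → 2 | 50 = 50. Stack: [50]
STORE_FAST r → r=50. Stack: []
LOAD_CONST → push 16. Stack: [16]
LOAD_FAST a → push 38. Stack: [16, 38]
BINARY_OP + → 16 + 38 = 54. Stack: [54]
STORE_FAST q → q=54. Stack: []
LOAD_FAST_LOAD_FAST q,n → push 54,39. Stack: [54, 39]
BINARY_OP + → 54 + 39 = 93. Stack: [93]
STORE_FAST s → s=93. Stack: []
LOAD_FAST_LOAD_FAST q,n → push 54,39. Stack: [54, 39]
BINARY_OP + → 54 + 39 = 93. Stack: [93]
STORE_FAST r → r=93. Stack: []
LOAD_FAST_LOAD_FAST q,s → push 54,93. Stack: [54, 93]
BINARY_OP * → 54 * 93 = 5022. Stack: [5022]
STORE_FAST w → w=5022. Stack: []
LOAD_CONST → push 12. Stack: [12]
STORE_FAST k → k=12. Stack: []
LOAD_FAST q → push 54. Stack: [54]
RETURN_VALUE → return 54.

93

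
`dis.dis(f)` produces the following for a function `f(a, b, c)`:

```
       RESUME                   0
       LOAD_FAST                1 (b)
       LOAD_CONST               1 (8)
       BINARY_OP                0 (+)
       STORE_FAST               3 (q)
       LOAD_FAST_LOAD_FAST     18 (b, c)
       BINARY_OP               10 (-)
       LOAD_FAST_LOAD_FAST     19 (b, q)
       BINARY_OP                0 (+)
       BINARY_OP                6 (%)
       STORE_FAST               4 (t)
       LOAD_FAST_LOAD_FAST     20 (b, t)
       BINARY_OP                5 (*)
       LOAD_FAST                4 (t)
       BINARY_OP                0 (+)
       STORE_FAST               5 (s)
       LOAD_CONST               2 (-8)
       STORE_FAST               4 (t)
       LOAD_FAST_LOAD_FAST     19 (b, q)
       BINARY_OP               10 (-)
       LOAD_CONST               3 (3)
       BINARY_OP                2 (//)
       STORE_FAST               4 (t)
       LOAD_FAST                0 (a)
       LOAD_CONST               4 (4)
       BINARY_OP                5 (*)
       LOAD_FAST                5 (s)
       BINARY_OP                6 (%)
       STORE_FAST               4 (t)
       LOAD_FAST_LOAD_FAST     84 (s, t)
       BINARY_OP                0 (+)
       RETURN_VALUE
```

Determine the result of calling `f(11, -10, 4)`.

26

LOAD_FAST b → push -10. Stack: [-10]
LOAD_CONST → push 8. Stack: [-10, 8]
BINARY_OP + → -10 + 8 = -2. Stack: [-2]
STORE_FAST q → q=-2. Stack: []
LOAD_FAST_LOAD_FAST b,c → push -10,4. Stack: [-10, 4]
BINARY_OP - → -10 - 4 = -14. Stack: [-14]
LOAD_FAST_LOAD_FAST b,q → push -10,-2. Stack: [-14, -10, -2]
BINARY_OP + → -10 + -2 = -12. Stack: [-14, -12]
BINARY_OP % → -14 % -12 = -2. Stack: [-2]
STORE_FAST t → t=-2. Stack: []
LOAD_FAST_LOAD_FAST b,t → push -10,-2. Stack: [-10, -2]
BINARY_OP * → -10 * -2 = 20. Stack: [20]
LOAD_FAST t → push -2. Stack: [20, -2]
BINARY_OP + → 20 + -2 = 18. Stack: [18]
STORE_FAST s → s=18. Stack: []
LOAD_CONST → push -8. Stack: [-8]
STORE_FAST t → t=-8. Stack: []
LOAD_FAST_LOAD_FAST b,q → push -10,-2. Stack: [-10, -2]
BINARY_OP - → -10 - -2 = -8. Stack: [-8]
LOAD_CONST → push 3. Stack: [-8, 3]
BINARY_OP // → -8 // 3 = -3. Stack: [-3]
STORE_FAST t → t=-3. Stack: []
LOAD_FAST a → push 11. Stack: [11]
LOAD_CONST → push 4. Stack: [11, 4]
BINARY_OP * → 11 * 4 = 44. Stack: [44]
LOAD_FAST s → push 18. Stack: [44, 18]
BINARY_OP % → 44 % 18 = 8. Stack: [8]
STORE_FAST t → t=8. Stack: []
LOAD_FAST_LOAD_FAST s,t → push 18,8. Stack: [18, 8]
BINARY_OP + → 18 + 8 = 26. Stack: [26]
RETURN_VALUE → return 26.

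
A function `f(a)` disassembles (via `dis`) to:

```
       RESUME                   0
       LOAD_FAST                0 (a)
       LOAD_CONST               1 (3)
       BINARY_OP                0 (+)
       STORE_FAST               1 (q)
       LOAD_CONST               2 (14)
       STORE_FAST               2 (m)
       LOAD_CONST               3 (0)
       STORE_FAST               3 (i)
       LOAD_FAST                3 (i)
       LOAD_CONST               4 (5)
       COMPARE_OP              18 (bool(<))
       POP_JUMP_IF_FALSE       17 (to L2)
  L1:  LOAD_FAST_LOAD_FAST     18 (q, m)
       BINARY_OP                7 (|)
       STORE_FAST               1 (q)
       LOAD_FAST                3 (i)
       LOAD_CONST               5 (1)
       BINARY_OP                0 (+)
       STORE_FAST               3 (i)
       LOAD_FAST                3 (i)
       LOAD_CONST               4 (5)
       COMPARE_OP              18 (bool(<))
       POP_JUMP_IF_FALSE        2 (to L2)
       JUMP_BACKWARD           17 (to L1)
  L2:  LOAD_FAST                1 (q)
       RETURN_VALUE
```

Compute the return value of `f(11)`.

14

LOAD_FAST a → push 11
LOAD_CONST → push 3
BINARY_OP + → 11 + 3 = 14
STORE_FAST q → q=14
LOAD_CONST → push 14
STORE_FAST m → m=14
LOAD_CONST → push 0
STORE_FAST i → i=0
LOAD_FAST i → push 0
LOAD_CONST → push 5
COMPARE_OP bool(<) → 0 vs 5 = True
POP_JUMP_IF_FALSE → pop True; no jump
LOAD_FAST_LOAD_FAST q,m → push 14,14
BINARY_OP | → 14 | 14 = 14
STORE_FAST q → q=14
LOAD_FAST i → push 0
LOAD_CONST → push 1
BINARY_OP + → 0 + 1 = 1
STORE_FAST i → i=1
LOAD_FAST i → push 1
LOAD_CONST → push 5
COMPARE_OP bool(<) → 1 vs 5 = True
POP_JUMP_IF_FALSE → pop True; no jump
LOAD_FAST_LOAD_FAST q,m → push 14,14
BINARY_OP | → 14 | 14 = 14
STORE_FAST q → q=14
LOAD_FAST i → push 1
LOAD_CONST → push 1
BINARY_OP + → 1 + 1 = 2
STORE_FAST i → i=2
LOAD_FAST i → push 2
LOAD_CONST → push 5
COMPARE_OP bool(<) → 2 vs 5 = True
POP_JUMP_IF_FALSE → pop True; no jump
LOAD_FAST_LOAD_FAST q,m → push 14,14
BINARY_OP | → 14 | 14 = 14
STORE_FAST q → q=14
LOAD_FAST i → push 2
LOAD_CONST → push 1
BINARY_OP + → 2 + 1 = 3
STORE_FAST i → i=3
LOAD_FAST i → push 3
LOAD_CONST → push 5
COMPARE_OP bool(<) → 3 vs 5 = True
POP_JUMP_IF_FALSE → pop True; no jump
LOAD_FAST_LOAD_FAST q,m → push 14,14
BINARY_OP | → 14 | 14 = 14
STORE_FAST q → q=14
LOAD_FAST i → push 3
LOAD_CONST → push 1
BINARY_OP + → 3 + 1 = 4
STORE_FAST i → i=4
LOAD_FAST i → push 4
LOAD_CONST → push 5
COMPARE_OP bool(<) → 4 vs 5 = True
POP_JUMP_IF_FALSE → pop True; no jump
LOAD_FAST_LOAD_FAST q,m → push 14,14
BINARY_OP | → 14 | 14 = 14
STORE_FAST q → q=14
LOAD_FAST i → push 4
LOAD_CONST → push 1
BINARY_OP + → 4 + 1 = 5
STORE_FAST i → i=5
LOAD_FAST i → push 5
LOAD_CONST → push 5
COMPARE_OP bool(<) → 5 vs 5 = False
POP_JUMP_IF_FALSE → pop False; jump
LOAD_FAST q → push 14
RETURN_VALUE → return 14.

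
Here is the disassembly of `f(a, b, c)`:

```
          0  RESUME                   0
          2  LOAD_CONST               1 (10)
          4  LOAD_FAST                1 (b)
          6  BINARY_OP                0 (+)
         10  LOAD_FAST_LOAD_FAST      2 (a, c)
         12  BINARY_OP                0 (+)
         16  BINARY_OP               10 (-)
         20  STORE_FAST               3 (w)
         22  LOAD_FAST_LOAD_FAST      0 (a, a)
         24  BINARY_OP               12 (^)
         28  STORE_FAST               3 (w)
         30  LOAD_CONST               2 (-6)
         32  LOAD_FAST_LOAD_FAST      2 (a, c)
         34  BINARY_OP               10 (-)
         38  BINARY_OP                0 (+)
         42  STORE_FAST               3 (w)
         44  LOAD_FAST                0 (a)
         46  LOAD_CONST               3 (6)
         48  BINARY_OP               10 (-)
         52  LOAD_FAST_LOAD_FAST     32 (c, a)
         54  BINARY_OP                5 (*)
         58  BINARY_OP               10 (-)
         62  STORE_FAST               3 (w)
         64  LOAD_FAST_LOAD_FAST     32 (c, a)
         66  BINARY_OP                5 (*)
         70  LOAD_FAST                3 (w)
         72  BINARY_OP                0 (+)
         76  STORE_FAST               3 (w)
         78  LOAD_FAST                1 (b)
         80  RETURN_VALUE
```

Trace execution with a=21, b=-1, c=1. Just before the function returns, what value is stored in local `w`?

LOAD_CONST → push 10. Stack: [10]
LOAD_FAST b → push -1. Stack: [10, -1]
BINARY_OP + → 10 + -1 = 9. Stack: [9]
LOAD_FAST_LOAD_FAST a,c → push 21,1. Stack: [9, 21, 1]
BINARY_OP + → 21 + 1 = 22. Stack: [9, 22]
BINARY_OP - → 9 - 22 = -13. Stack: [-13]
STORE_FAST w → w=-13. Stack: []
LOAD_FAST_LOAD_FAST a,a → push 21,21. Stack: [21, 21]
BINARY_OP ^ → 21 ^ 21 = 0. Stack: [0]
STORE_FAST w → w=0. Stack: []
LOAD_CONST → push -6. Stack: [-6]
LOAD_FAST_LOAD_FAST a,c → push 21,1. Stack: [-6, 21, 1]
BINARY_OP - → 21 - 1 = 20. Stack: [-6, 20]
BINARY_OP + → -6 + 20 = 14. Stack: [14]
STORE_FAST w → w=14. Stack: []
LOAD_FAST a → push 21. Stack: [21]
LOAD_CONST → push 6. Stack: [21, 6]
BINARY_OP - → 21 - 6 = 15. Stack: [15]
LOAD_FAST_LOAD_FAST c,a → push 1,21. Stack: [15, 1, 21]
BINARY_OP * → 1 * 21 = 21. Stack: [15, 21]
BINARY_OP - → 15 - 21 = -6. Stack: [-6]
STORE_FAST w → w=-6. Stack: []
LOAD_FAST_LOAD_FAST c,a → push 1,21. Stack: [1, 21]
BINARY_OP * → 1 * 21 = 21. Stack: [21]
LOAD_FAST w → push -6. Stack: [21, -6]
BINARY_OP + → 21 + -6 = 15. Stack: [15]
STORE_FAST w → w=15. Stack: []
LOAD_FAST b → push -1. Stack: [-1]
RETURN_VALUE → return -1.

15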